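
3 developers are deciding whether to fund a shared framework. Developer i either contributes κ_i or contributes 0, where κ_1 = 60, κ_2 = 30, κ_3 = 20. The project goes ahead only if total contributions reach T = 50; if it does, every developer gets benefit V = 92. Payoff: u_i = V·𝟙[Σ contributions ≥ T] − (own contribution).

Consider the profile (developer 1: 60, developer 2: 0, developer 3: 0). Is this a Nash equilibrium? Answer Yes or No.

Total = 60 ≥ 50: provided.
Developer 1 (pledges 60, payoff 32): dropping to 0 → total 0, payoff 0. No gain.
Developer 2 (pledges 0, payoff 92): pledging 30 → total 90, payoff 62. No gain.
Developer 3 (pledges 0, payoff 92): pledging 20 → total 80, payoff 72. No gain.

Yes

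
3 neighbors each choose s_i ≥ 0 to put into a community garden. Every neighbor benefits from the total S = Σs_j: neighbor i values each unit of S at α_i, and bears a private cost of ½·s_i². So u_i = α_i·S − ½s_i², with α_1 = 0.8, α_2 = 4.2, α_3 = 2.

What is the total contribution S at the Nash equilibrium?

Neighbor i's FOC: ∂u_i/∂s_i = α_i − s_i = 0, so s_i* = α_i.
NE contributions = (0.8, 4.2, 2); S = 7.

7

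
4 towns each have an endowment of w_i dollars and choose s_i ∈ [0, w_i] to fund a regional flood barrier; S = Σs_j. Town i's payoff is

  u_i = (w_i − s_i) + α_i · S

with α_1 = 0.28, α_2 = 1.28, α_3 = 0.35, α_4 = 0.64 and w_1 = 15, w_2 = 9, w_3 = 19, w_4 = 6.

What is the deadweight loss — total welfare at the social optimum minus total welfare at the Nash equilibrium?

62

∂u_i/∂s_i = α_i − 1, so town i contributes w_i if α_i > 1, else 0.
α_i > 1 for i ∈ {2}; NE contributions (0, 9, 0, 0), S = 9.
W^NE = Σw_i − S^NE + (Σα_i)·S^NE = 49 + 1.55·9 = 62.95.
Planner: ∂(Σu_j)/∂s_i = Σα_j − 1 = 1.55 > 0, so everyone contributes w_i; S^SO = 49, W^SO = 49 + 1.55·49 = 124.95.
Deadweight loss = 62.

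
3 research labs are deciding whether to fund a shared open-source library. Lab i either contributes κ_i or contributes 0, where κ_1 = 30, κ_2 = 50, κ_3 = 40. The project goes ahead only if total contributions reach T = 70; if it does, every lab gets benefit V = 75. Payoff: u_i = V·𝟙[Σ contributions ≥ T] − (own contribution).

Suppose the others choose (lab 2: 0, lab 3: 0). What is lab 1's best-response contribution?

Others' total = 0. Even contributing 30 gives 30 < 70: no benefit either way.
Best response: 0.

0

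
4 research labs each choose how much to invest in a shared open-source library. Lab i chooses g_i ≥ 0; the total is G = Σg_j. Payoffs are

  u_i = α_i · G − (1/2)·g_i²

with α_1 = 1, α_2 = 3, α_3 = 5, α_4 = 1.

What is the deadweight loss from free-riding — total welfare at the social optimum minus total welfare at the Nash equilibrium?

118

Lab i's FOC: ∂u_i/∂g_i = α_i − g_i = 0, so g_i* = α_i.
NE contributions = (1, 3, 5, 1); G = 10.
W^NE = (Σα)·G − ½Σα_i² = 10² − ½·36 = 82.
Planner sets g_i = Σα_j = 10 for every i, so G^SO = 4·10 = 40.
W^SO = (Σα)·G^SO − ½·4·(Σα)² = (4/2)·10² = 200.
Deadweight loss = W^SO − W^NE = 118.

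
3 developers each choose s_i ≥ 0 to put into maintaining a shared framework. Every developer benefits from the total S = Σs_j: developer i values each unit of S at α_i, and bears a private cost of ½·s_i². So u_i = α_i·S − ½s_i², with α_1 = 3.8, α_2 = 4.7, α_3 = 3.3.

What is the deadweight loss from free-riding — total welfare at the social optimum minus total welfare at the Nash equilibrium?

93.33

Developer i's FOC: ∂u_i/∂s_i = α_i − s_i = 0, so s_i* = α_i.
NE contributions = (3.8, 4.7, 3.3); S = 11.8.
W^NE = (Σα)·S − ½Σα_i² = 11.8² − ½·47.42 = 115.53.
Planner sets s_i = Σα_j = 11.8 for every i, so S^SO = 3·11.8 = 35.4.
W^SO = (Σα)·S^SO − ½·3·(Σα)² = (3/2)·11.8² = 208.86.
Deadweight loss = W^SO − W^NE = 93.33.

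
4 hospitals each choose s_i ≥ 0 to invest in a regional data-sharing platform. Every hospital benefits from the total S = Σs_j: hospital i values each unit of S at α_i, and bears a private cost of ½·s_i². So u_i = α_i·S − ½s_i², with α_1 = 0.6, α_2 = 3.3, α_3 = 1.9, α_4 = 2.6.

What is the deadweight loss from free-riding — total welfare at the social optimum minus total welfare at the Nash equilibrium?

81.37

Hospital i's FOC: ∂u_i/∂s_i = α_i − s_i = 0, so s_i* = α_i.
NE contributions = (0.6, 3.3, 1.9, 2.6); S = 8.4.
W^NE = (Σα)·S − ½Σα_i² = 8.4² − ½·21.62 = 59.75.
Planner sets s_i = Σα_j = 8.4 for every i, so S^SO = 4·8.4 = 33.6.
W^SO = (Σα)·S^SO − ½·4·(Σα)² = (4/2)·8.4² = 141.12.
Deadweight loss = W^SO − W^NE = 81.37.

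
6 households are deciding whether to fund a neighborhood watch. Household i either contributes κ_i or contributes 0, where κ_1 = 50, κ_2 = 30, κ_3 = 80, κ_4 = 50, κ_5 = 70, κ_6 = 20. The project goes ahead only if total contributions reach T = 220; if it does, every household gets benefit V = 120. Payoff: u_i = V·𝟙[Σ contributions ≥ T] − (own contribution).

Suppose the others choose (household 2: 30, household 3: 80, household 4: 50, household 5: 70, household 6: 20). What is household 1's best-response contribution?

0

Others' total = 250 ≥ 220; contributing adds cost 50 for no extra benefit.
Best response: 0.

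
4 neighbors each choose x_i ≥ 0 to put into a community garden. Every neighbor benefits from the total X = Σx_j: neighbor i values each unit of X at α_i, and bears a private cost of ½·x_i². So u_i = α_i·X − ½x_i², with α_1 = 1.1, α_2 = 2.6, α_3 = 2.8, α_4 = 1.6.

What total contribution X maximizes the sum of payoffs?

Planner FOC: ∂(Σu_j)/∂x_i = (Σα_j) − x_i = 0, so x_i^SO = Σα_j = 8.1 for every i; X^SO = 32.4.

32.4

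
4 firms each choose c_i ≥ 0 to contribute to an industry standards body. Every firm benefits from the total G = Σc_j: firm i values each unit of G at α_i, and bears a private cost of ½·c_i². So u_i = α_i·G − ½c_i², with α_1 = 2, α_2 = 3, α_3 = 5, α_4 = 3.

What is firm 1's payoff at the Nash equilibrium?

Firm i's FOC: ∂u_i/∂c_i = α_i − c_i = 0, so c_i* = α_i.
NE contributions = (2, 3, 5, 3); G = 13.
u_1 = α_1·G − ½·(c_1)² = 2·13 − ½·2² = 24.

24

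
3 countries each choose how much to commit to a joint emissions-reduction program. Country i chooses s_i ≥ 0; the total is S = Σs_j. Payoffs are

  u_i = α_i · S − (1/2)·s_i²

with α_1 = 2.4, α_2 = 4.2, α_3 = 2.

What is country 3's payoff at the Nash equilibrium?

15.2

Country i's FOC: ∂u_i/∂s_i = α_i − s_i = 0, so s_i* = α_i.
NE contributions = (2.4, 4.2, 2); S = 8.6.
u_3 = α_3·S − ½·(s_3)² = 2·8.6 − ½·2² = 15.2.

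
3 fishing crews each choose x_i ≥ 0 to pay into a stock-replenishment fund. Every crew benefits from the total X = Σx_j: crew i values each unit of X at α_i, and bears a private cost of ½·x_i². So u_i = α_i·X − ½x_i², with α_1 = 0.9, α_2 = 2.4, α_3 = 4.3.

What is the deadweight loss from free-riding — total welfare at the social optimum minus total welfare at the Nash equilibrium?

Crew i's FOC: ∂u_i/∂x_i = α_i − x_i = 0, so x_i* = α_i.
NE contributions = (0.9, 2.4, 4.3); X = 7.6.
W^NE = (Σα)·X − ½Σα_i² = 7.6² − ½·25.06 = 45.23.
Planner sets x_i = Σα_j = 7.6 for every i, so X^SO = 3·7.6 = 22.8.
W^SO = (Σα)·X^SO − ½·3·(Σα)² = (3/2)·7.6² = 86.64.
Deadweight loss = W^SO − W^NE = 41.41.

41.41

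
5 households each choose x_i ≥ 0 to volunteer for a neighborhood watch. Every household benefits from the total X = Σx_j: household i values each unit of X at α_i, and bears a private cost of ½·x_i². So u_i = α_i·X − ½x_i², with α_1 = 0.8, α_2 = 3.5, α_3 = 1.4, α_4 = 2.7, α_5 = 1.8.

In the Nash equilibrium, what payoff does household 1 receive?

Household i's FOC: ∂u_i/∂x_i = α_i − x_i = 0, so x_i* = α_i.
NE contributions = (0.8, 3.5, 1.4, 2.7, 1.8); X = 10.2.
u_1 = α_1·X − ½·(x_1)² = 0.8·10.2 − ½·0.8² = 7.84.

7.84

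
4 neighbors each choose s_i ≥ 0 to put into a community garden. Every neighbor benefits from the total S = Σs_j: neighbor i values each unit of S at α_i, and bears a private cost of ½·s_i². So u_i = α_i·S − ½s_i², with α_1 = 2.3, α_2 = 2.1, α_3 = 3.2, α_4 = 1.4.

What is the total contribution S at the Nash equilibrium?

Neighbor i's FOC: ∂u_i/∂s_i = α_i − s_i = 0, so s_i* = α_i.
NE contributions = (2.3, 2.1, 3.2, 1.4); S = 9.

9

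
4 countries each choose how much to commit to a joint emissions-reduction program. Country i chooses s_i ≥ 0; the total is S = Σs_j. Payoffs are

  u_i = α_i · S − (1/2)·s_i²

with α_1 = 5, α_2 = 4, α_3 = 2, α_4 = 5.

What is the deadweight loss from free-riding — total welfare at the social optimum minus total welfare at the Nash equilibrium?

Country i's FOC: ∂u_i/∂s_i = α_i − s_i = 0, so s_i* = α_i.
NE contributions = (5, 4, 2, 5); S = 16.
W^NE = (Σα)·S − ½Σα_i² = 16² − ½·70 = 221.
Planner sets s_i = Σα_j = 16 for every i, so S^SO = 4·16 = 64.
W^SO = (Σα)·S^SO − ½·4·(Σα)² = (4/2)·16² = 512.
Deadweight loss = W^SO − W^NE = 291.

291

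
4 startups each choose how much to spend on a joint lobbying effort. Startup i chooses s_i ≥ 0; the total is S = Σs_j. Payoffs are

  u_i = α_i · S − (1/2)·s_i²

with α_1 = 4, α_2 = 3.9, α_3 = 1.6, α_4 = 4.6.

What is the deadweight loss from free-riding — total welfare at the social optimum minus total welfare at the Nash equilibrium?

Startup i's FOC: ∂u_i/∂s_i = α_i − s_i = 0, so s_i* = α_i.
NE contributions = (4, 3.9, 1.6, 4.6); S = 14.1.
W^NE = (Σα)·S − ½Σα_i² = 14.1² − ½·54.93 = 171.345.
Planner sets s_i = Σα_j = 14.1 for every i, so S^SO = 4·14.1 = 56.4.
W^SO = (Σα)·S^SO − ½·4·(Σα)² = (4/2)·14.1² = 397.62.
Deadweight loss = W^SO − W^NE = 226.275.

226.275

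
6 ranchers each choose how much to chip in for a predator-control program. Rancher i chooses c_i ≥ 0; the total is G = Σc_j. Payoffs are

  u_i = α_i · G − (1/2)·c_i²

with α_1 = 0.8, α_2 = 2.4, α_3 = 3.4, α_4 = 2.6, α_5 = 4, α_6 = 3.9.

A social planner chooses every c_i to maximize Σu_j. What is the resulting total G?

102.6

Planner FOC: ∂(Σu_j)/∂c_i = (Σα_j) − c_i = 0, so c_i^SO = Σα_j = 17.1 for every i; G^SO = 102.6.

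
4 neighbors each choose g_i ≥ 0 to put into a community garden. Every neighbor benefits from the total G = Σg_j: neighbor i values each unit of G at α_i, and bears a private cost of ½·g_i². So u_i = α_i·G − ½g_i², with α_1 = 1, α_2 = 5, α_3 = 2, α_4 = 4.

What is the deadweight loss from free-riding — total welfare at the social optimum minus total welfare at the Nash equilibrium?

Neighbor i's FOC: ∂u_i/∂g_i = α_i − g_i = 0, so g_i* = α_i.
NE contributions = (1, 5, 2, 4); G = 12.
W^NE = (Σα)·G − ½Σα_i² = 12² − ½·46 = 121.
Planner sets g_i = Σα_j = 12 for every i, so G^SO = 4·12 = 48.
W^SO = (Σα)·G^SO − ½·4·(Σα)² = (4/2)·12² = 288.
Deadweight loss = W^SO − W^NE = 167.

167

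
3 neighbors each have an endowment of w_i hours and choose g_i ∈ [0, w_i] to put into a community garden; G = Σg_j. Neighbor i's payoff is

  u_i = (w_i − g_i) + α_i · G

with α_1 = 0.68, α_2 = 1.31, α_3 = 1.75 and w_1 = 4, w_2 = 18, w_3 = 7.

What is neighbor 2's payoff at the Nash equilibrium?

32.75

∂u_i/∂g_i = α_i − 1, so neighbor i contributes w_i if α_i > 1, else 0.
α_i > 1 for i ∈ {2, 3}; NE contributions (0, 18, 7), G = 25.
u_2 = (18 − 18) + 1.31·25 = 32.75.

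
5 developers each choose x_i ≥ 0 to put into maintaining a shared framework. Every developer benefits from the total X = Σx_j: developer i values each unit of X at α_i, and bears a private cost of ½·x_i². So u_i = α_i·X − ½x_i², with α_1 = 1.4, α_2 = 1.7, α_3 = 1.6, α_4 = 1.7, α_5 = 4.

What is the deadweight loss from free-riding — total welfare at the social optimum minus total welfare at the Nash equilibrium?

175.39

Developer i's FOC: ∂u_i/∂x_i = α_i − x_i = 0, so x_i* = α_i.
NE contributions = (1.4, 1.7, 1.6, 1.7, 4); X = 10.4.
W^NE = (Σα)·X − ½Σα_i² = 10.4² − ½·26.3 = 95.01.
Planner sets x_i = Σα_j = 10.4 for every i, so X^SO = 5·10.4 = 52.
W^SO = (Σα)·X^SO − ½·5·(Σα)² = (5/2)·10.4² = 270.4.
Deadweight loss = W^SO − W^NE = 175.39.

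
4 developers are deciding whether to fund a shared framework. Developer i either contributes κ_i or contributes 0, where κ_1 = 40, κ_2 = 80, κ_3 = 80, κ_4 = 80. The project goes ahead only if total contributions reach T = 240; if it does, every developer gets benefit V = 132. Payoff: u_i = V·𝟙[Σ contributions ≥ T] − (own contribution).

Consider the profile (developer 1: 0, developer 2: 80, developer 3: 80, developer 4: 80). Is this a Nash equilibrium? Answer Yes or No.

Total = 240 ≥ 240: provided.
Developer 1 (pledges 0, payoff 132): pledging 40 → total 280, payoff 92. No gain.
Developer 2 (pledges 80, payoff 52): dropping to 0 → total 160, payoff 0. No gain.
Developer 3 (pledges 80, payoff 52): dropping to 0 → total 160, payoff 0. No gain.
Developer 4 (pledges 80, payoff 52): dropping to 0 → total 160, payoff 0. No gain.

Yes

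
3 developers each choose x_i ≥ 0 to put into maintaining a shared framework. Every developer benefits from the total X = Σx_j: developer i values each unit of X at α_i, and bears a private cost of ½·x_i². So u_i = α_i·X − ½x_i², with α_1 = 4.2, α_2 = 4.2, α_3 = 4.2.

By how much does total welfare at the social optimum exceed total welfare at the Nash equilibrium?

105.84

Developer i's FOC: ∂u_i/∂x_i = α_i − x_i = 0, so x_i* = α_i.
NE contributions = (4.2, 4.2, 4.2); X = 12.6.
W^NE = (Σα)·X − ½Σα_i² = 12.6² − ½·52.92 = 132.3.
Planner sets x_i = Σα_j = 12.6 for every i, so X^SO = 3·12.6 = 37.8.
W^SO = (Σα)·X^SO − ½·3·(Σα)² = (3/2)·12.6² = 238.14.
Deadweight loss = W^SO − W^NE = 105.84.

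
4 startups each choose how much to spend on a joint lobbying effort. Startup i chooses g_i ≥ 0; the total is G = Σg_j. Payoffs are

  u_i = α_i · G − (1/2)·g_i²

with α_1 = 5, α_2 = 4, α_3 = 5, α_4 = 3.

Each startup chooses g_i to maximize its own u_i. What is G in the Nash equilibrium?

17

Startup i's FOC: ∂u_i/∂g_i = α_i − g_i = 0, so g_i* = α_i.
NE contributions = (5, 4, 5, 3); G = 17.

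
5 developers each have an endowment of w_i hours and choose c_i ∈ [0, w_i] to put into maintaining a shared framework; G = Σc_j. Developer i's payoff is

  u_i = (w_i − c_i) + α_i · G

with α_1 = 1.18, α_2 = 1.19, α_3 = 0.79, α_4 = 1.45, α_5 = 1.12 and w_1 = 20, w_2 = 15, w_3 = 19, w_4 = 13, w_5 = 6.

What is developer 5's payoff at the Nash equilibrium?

∂u_i/∂c_i = α_i − 1, so developer i contributes w_i if α_i > 1, else 0.
α_i > 1 for i ∈ {1, 2, 4, 5}; NE contributions (20, 15, 0, 13, 6), G = 54.
u_5 = (6 − 6) + 1.12·54 = 60.48.

60.48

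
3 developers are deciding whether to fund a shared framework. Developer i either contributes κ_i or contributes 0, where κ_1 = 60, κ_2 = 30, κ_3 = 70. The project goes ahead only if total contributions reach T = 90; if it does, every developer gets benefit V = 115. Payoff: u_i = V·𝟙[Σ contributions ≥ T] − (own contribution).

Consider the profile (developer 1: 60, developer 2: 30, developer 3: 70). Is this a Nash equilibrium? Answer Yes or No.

No

Total = 160 ≥ 90: provided.
Developer 1 (pledges 60, payoff 55): dropping to 0 → total 100, payoff 115. Profitable deviation.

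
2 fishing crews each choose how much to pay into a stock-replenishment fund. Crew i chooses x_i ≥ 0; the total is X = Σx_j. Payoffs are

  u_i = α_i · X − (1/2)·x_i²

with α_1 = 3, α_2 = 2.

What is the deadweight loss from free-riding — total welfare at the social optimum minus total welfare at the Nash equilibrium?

Crew i's FOC: ∂u_i/∂x_i = α_i − x_i = 0, so x_i* = α_i.
NE contributions = (3, 2); X = 5.
W^NE = (Σα)·X − ½Σα_i² = 5² − ½·13 = 18.5.
Planner sets x_i = Σα_j = 5 for every i, so X^SO = 2·5 = 10.
W^SO = (Σα)·X^SO − ½·2·(Σα)² = (2/2)·5² = 25.
Deadweight loss = W^SO − W^NE = 6.5.

6.5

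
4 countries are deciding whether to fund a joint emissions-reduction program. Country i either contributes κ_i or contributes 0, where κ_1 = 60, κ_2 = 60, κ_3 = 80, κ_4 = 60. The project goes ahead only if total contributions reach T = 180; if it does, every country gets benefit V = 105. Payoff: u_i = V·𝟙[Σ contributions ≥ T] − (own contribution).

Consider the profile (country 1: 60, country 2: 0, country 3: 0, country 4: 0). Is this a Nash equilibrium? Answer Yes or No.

Total = 60 < 180: not provided.
Country 1 (pledges 60, payoff -60): dropping to 0 → total 0, payoff 0. Profitable deviation.

No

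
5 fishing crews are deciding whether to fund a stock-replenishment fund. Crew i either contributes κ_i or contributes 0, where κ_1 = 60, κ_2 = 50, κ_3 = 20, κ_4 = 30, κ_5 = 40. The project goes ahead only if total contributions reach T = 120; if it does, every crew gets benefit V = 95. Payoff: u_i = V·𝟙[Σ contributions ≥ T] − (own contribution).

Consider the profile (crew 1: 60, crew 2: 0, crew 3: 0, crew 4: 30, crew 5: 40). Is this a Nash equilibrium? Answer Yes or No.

Total = 130 ≥ 120: provided.
Crew 1 (pledges 60, payoff 35): dropping to 0 → total 70, payoff 0. No gain.
Crew 2 (pledges 0, payoff 95): pledging 50 → total 180, payoff 45. No gain.
Crew 3 (pledges 0, payoff 95): pledging 20 → total 150, payoff 75. No gain.
Crew 4 (pledges 30, payoff 65): dropping to 0 → total 100, payoff 0. No gain.
Crew 5 (pledges 40, payoff 55): dropping to 0 → total 90, payoff 0. No gain.

Yes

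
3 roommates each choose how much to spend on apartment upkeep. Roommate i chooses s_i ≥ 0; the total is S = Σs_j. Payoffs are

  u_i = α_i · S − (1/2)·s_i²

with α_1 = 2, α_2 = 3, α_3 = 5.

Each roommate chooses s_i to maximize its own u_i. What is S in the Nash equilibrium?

10

Roommate i's FOC: ∂u_i/∂s_i = α_i − s_i = 0, so s_i* = α_i.
NE contributions = (2, 3, 5); S = 10.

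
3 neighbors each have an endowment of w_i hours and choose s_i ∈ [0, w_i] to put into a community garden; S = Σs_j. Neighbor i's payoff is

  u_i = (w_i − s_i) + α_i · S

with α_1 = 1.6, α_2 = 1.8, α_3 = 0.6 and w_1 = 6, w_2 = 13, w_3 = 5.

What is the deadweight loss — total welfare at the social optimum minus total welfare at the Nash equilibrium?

∂u_i/∂s_i = α_i − 1, so neighbor i contributes w_i if α_i > 1, else 0.
α_i > 1 for i ∈ {1, 2}; NE contributions (6, 13, 0), S = 19.
W^NE = Σw_i − S^NE + (Σα_i)·S^NE = 24 + 3·19 = 81.
Planner: ∂(Σu_j)/∂s_i = Σα_j − 1 = 3 > 0, so everyone contributes w_i; S^SO = 24, W^SO = 24 + 3·24 = 96.
Deadweight loss = 15.

15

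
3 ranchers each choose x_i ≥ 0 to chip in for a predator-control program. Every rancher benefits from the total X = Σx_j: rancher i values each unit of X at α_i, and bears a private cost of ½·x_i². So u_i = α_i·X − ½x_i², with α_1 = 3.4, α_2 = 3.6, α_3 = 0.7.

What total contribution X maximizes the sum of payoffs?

Planner FOC: ∂(Σu_j)/∂x_i = (Σα_j) − x_i = 0, so x_i^SO = Σα_j = 7.7 for every i; X^SO = 23.1.

23.1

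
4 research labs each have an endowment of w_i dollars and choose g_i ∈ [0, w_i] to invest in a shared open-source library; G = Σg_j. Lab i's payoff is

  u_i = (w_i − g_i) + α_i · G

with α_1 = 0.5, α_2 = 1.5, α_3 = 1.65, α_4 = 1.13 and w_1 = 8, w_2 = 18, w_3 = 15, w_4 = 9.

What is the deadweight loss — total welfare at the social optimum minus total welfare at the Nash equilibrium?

∂u_i/∂g_i = α_i − 1, so lab i contributes w_i if α_i > 1, else 0.
α_i > 1 for i ∈ {2, 3, 4}; NE contributions (0, 18, 15, 9), G = 42.
W^NE = Σw_i − G^NE + (Σα_i)·G^NE = 50 + 3.78·42 = 208.76.
Planner: ∂(Σu_j)/∂g_i = Σα_j − 1 = 3.78 > 0, so everyone contributes w_i; G^SO = 50, W^SO = 50 + 3.78·50 = 239.
Deadweight loss = 30.24.

30.24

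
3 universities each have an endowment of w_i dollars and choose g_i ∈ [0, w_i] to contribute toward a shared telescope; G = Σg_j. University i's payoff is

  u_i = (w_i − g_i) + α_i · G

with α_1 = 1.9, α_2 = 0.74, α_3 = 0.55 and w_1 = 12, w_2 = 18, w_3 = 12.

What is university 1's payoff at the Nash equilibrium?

22.8

∂u_i/∂g_i = α_i − 1, so university i contributes w_i if α_i > 1, else 0.
α_i > 1 for i ∈ {1}; NE contributions (12, 0, 0), G = 12.
u_1 = (12 − 12) + 1.9·12 = 22.8.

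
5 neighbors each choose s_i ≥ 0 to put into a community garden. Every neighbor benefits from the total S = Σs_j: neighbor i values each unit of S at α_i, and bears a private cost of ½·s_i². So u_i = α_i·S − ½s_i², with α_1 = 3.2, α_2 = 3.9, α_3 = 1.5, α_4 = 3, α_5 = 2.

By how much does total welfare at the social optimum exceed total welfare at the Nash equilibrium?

297.79

Neighbor i's FOC: ∂u_i/∂s_i = α_i − s_i = 0, so s_i* = α_i.
NE contributions = (3.2, 3.9, 1.5, 3, 2); S = 13.6.
W^NE = (Σα)·S − ½Σα_i² = 13.6² − ½·40.7 = 164.61.
Planner sets s_i = Σα_j = 13.6 for every i, so S^SO = 5·13.6 = 68.
W^SO = (Σα)·S^SO − ½·5·(Σα)² = (5/2)·13.6² = 462.4.
Deadweight loss = W^SO − W^NE = 297.79.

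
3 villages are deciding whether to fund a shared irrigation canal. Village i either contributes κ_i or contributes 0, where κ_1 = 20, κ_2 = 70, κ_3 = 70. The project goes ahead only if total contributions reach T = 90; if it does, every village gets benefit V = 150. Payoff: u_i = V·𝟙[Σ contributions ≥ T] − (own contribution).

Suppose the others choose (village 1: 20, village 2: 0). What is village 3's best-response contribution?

Others' total = 20. Contributing 70 brings total to 90 ≥ 90: gain V − κ_3 = 80.
Best response: 70.

70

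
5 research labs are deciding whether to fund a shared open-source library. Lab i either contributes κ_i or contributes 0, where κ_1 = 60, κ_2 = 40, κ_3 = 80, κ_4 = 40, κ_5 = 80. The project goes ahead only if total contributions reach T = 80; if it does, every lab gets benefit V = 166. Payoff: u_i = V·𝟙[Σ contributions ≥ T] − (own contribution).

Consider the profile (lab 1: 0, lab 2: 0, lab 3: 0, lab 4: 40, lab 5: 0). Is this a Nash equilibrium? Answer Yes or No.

No

Total = 40 < 80: not provided.
Lab 1 (pledges 0, payoff 0): pledging 60 → total 100, payoff 106. Profitable deviation.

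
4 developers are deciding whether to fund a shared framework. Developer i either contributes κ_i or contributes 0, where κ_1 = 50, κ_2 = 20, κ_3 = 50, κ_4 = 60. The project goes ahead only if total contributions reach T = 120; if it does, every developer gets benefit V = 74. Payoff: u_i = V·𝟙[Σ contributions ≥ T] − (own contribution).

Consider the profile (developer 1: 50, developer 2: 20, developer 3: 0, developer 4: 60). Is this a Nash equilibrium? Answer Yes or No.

Yes

Total = 130 ≥ 120: provided.
Developer 1 (pledges 50, payoff 24): dropping to 0 → total 80, payoff 0. No gain.
Developer 2 (pledges 20, payoff 54): dropping to 0 → total 110, payoff 0. No gain.
Developer 3 (pledges 0, payoff 74): pledging 50 → total 180, payoff 24. No gain.
Developer 4 (pledges 60, payoff 14): dropping to 0 → total 70, payoff 0. No gain.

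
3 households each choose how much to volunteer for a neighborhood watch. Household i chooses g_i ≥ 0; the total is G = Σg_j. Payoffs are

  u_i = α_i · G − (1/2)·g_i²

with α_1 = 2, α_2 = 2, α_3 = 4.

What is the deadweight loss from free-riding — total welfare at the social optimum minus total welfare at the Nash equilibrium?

44

Household i's FOC: ∂u_i/∂g_i = α_i − g_i = 0, so g_i* = α_i.
NE contributions = (2, 2, 4); G = 8.
W^NE = (Σα)·G − ½Σα_i² = 8² − ½·24 = 52.
Planner sets g_i = Σα_j = 8 for every i, so G^SO = 3·8 = 24.
W^SO = (Σα)·G^SO − ½·3·(Σα)² = (3/2)·8² = 96.
Deadweight loss = W^SO − W^NE = 44.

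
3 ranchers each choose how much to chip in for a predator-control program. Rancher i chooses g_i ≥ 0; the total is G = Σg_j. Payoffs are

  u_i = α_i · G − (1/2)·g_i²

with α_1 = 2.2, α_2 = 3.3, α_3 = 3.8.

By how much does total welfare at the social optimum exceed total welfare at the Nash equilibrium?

58.33

Rancher i's FOC: ∂u_i/∂g_i = α_i − g_i = 0, so g_i* = α_i.
NE contributions = (2.2, 3.3, 3.8); G = 9.3.
W^NE = (Σα)·G − ½Σα_i² = 9.3² − ½·30.17 = 71.405.
Planner sets g_i = Σα_j = 9.3 for every i, so G^SO = 3·9.3 = 27.9.
W^SO = (Σα)·G^SO − ½·3·(Σα)² = (3/2)·9.3² = 129.735.
Deadweight loss = W^SO − W^NE = 58.33.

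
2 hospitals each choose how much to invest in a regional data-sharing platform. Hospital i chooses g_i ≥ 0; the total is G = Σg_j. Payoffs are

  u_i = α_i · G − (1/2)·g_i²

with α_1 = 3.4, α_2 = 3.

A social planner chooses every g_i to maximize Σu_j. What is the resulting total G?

Planner FOC: ∂(Σu_j)/∂g_i = (Σα_j) − g_i = 0, so g_i^SO = Σα_j = 6.4 for every i; G^SO = 12.8.

12.8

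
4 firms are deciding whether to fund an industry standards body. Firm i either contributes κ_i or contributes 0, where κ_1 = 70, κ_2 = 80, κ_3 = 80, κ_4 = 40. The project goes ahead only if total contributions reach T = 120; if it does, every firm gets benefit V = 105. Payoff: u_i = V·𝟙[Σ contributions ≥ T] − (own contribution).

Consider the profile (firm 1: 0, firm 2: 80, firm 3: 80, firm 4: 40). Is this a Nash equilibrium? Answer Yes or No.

Total = 200 ≥ 120: provided.
Firm 1 (pledges 0, payoff 105): pledging 70 → total 270, payoff 35. No gain.
Firm 2 (pledges 80, payoff 25): dropping to 0 → total 120, payoff 105. Profitable deviation.

No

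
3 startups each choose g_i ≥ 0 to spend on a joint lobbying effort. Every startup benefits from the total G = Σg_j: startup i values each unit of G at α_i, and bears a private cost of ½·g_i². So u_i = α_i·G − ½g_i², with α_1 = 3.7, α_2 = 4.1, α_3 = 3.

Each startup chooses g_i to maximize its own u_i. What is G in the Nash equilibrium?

10.8

Startup i's FOC: ∂u_i/∂g_i = α_i − g_i = 0, so g_i* = α_i.
NE contributions = (3.7, 4.1, 3); G = 10.8.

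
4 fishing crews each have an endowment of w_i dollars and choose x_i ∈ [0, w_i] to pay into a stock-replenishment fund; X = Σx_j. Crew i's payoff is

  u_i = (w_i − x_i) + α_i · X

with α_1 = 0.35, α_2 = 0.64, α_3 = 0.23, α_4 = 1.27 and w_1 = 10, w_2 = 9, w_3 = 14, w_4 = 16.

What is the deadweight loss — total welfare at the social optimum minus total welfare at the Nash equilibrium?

49.17

∂u_i/∂x_i = α_i − 1, so crew i contributes w_i if α_i > 1, else 0.
α_i > 1 for i ∈ {4}; NE contributions (0, 0, 0, 16), X = 16.
W^NE = Σw_i − X^NE + (Σα_i)·X^NE = 49 + 1.49·16 = 72.84.
Planner: ∂(Σu_j)/∂x_i = Σα_j − 1 = 1.49 > 0, so everyone contributes w_i; X^SO = 49, W^SO = 49 + 1.49·49 = 122.01.
Deadweight loss = 49.17.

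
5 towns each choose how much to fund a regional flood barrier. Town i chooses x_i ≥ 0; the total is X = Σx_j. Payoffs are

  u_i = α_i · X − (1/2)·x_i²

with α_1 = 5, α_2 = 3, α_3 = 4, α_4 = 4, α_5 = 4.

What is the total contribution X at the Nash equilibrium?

Town i's FOC: ∂u_i/∂x_i = α_i − x_i = 0, so x_i* = α_i.
NE contributions = (5, 3, 4, 4, 4); X = 20.

20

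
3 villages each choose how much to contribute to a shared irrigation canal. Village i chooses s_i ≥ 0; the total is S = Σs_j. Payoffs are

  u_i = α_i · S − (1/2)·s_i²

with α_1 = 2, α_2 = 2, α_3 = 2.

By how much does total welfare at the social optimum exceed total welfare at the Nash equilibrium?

Village i's FOC: ∂u_i/∂s_i = α_i − s_i = 0, so s_i* = α_i.
NE contributions = (2, 2, 2); S = 6.
W^NE = (Σα)·S − ½Σα_i² = 6² − ½·12 = 30.
Planner sets s_i = Σα_j = 6 for every i, so S^SO = 3·6 = 18.
W^SO = (Σα)·S^SO − ½·3·(Σα)² = (3/2)·6² = 54.
Deadweight loss = W^SO − W^NE = 24.

24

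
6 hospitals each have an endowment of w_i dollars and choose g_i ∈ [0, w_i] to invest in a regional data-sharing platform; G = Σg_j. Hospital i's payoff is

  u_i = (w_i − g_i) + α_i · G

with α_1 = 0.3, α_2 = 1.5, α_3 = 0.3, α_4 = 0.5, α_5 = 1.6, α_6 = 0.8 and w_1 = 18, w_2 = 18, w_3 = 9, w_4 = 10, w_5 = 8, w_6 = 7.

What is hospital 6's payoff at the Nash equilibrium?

27.8

∂u_i/∂g_i = α_i − 1, so hospital i contributes w_i if α_i > 1, else 0.
α_i > 1 for i ∈ {2, 5}; NE contributions (0, 18, 0, 0, 8, 0), G = 26.
u_6 = (7 − 0) + 0.8·26 = 27.8.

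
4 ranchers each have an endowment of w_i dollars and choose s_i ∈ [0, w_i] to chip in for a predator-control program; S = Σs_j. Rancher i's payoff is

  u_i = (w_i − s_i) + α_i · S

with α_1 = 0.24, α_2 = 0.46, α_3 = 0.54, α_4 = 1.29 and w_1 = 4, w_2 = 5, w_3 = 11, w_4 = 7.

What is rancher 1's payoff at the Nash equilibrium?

5.68

∂u_i/∂s_i = α_i − 1, so rancher i contributes w_i if α_i > 1, else 0.
α_i > 1 for i ∈ {4}; NE contributions (0, 0, 0, 7), S = 7.
u_1 = (4 − 0) + 0.24·7 = 5.68.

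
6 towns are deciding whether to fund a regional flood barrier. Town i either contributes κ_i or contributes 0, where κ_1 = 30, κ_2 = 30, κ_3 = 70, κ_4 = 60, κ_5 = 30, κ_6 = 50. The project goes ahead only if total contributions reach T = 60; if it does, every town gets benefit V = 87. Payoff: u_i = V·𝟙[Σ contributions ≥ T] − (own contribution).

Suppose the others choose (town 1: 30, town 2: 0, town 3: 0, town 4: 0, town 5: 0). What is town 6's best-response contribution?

50

Others' total = 30. Contributing 50 brings total to 80 ≥ 60: gain V − κ_6 = 37.
Best response: 50.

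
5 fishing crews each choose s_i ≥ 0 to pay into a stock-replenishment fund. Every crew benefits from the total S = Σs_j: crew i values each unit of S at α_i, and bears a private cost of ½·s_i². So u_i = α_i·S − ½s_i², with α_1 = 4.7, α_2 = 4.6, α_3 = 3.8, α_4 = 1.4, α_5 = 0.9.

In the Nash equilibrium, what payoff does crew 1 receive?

61.335

Crew i's FOC: ∂u_i/∂s_i = α_i − s_i = 0, so s_i* = α_i.
NE contributions = (4.7, 4.6, 3.8, 1.4, 0.9); S = 15.4.
u_1 = α_1·S − ½·(s_1)² = 4.7·15.4 − ½·4.7² = 61.335.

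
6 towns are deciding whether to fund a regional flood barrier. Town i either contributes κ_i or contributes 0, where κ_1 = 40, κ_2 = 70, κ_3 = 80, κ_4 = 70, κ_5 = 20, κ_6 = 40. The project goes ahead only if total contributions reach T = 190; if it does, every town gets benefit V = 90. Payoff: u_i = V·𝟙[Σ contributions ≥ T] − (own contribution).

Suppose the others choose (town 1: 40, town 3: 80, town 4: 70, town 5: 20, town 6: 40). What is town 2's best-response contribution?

Others' total = 250 ≥ 190; contributing adds cost 70 for no extra benefit.
Best response: 0.

0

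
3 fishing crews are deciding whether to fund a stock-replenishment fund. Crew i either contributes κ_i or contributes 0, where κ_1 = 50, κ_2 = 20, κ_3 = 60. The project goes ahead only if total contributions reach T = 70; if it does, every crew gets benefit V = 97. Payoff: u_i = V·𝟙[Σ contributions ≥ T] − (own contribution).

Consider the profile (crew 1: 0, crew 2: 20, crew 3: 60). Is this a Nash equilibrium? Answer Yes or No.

Yes

Total = 80 ≥ 70: provided.
Crew 1 (pledges 0, payoff 97): pledging 50 → total 130, payoff 47. No gain.
Crew 2 (pledges 20, payoff 77): dropping to 0 → total 60, payoff 0. No gain.
Crew 3 (pledges 60, payoff 37): dropping to 0 → total 20, payoff 0. No gain.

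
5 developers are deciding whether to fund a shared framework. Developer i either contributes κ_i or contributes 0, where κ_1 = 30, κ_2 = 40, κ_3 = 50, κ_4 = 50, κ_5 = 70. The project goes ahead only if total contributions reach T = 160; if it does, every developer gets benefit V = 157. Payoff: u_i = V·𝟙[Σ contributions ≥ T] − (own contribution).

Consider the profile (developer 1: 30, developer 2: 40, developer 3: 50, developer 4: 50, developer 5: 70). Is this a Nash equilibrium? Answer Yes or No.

No

Total = 240 ≥ 160: provided.
Developer 1 (pledges 30, payoff 127): dropping to 0 → total 210, payoff 157. Profitable deviation.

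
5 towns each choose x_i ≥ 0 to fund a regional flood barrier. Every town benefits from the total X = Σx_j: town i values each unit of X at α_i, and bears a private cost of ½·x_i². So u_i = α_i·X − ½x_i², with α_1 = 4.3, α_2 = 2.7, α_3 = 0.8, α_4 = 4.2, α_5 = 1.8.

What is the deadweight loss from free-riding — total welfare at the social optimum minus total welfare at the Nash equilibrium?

Town i's FOC: ∂u_i/∂x_i = α_i − x_i = 0, so x_i* = α_i.
NE contributions = (4.3, 2.7, 0.8, 4.2, 1.8); X = 13.8.
W^NE = (Σα)·X − ½Σα_i² = 13.8² − ½·47.3 = 166.79.
Planner sets x_i = Σα_j = 13.8 for every i, so X^SO = 5·13.8 = 69.
W^SO = (Σα)·X^SO − ½·5·(Σα)² = (5/2)·13.8² = 476.1.
Deadweight loss = W^SO − W^NE = 309.31.

309.31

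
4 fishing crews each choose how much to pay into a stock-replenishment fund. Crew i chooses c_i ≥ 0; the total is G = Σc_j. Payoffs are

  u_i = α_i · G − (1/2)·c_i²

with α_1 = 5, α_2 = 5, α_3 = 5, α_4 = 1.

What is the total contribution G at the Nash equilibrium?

16

Crew i's FOC: ∂u_i/∂c_i = α_i − c_i = 0, so c_i* = α_i.
NE contributions = (5, 5, 5, 1); G = 16.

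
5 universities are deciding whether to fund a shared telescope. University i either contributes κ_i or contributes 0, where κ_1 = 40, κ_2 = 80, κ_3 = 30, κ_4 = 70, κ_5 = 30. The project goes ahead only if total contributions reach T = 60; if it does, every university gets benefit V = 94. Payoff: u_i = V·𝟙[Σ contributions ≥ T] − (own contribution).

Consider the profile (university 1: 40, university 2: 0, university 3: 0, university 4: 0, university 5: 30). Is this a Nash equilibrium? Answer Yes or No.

Yes

Total = 70 ≥ 60: provided.
University 1 (pledges 40, payoff 54): dropping to 0 → total 30, payoff 0. No gain.
University 2 (pledges 0, payoff 94): pledging 80 → total 150, payoff 14. No gain.
University 3 (pledges 0, payoff 94): pledging 30 → total 100, payoff 64. No gain.
University 4 (pledges 0, payoff 94): pledging 70 → total 140, payoff 24. No gain.
University 5 (pledges 30, payoff 64): dropping to 0 → total 40, payoff 0. No gain.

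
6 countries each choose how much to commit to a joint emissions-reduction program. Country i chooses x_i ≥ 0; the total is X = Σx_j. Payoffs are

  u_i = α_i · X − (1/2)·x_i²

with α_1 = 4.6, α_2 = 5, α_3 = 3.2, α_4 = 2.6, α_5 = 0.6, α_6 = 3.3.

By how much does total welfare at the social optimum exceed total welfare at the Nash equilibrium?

782.185

Country i's FOC: ∂u_i/∂x_i = α_i − x_i = 0, so x_i* = α_i.
NE contributions = (4.6, 5, 3.2, 2.6, 0.6, 3.3); X = 19.3.
W^NE = (Σα)·X − ½Σα_i² = 19.3² − ½·74.41 = 335.285.
Planner sets x_i = Σα_j = 19.3 for every i, so X^SO = 6·19.3 = 115.8.
W^SO = (Σα)·X^SO − ½·6·(Σα)² = (6/2)·19.3² = 1117.47.
Deadweight loss = W^SO − W^NE = 782.185.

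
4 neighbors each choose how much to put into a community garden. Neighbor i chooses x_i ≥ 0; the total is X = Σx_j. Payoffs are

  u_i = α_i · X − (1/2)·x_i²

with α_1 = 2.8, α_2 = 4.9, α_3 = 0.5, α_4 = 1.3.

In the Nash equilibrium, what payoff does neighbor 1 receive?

22.68

Neighbor i's FOC: ∂u_i/∂x_i = α_i − x_i = 0, so x_i* = α_i.
NE contributions = (2.8, 4.9, 0.5, 1.3); X = 9.5.
u_1 = α_1·X − ½·(x_1)² = 2.8·9.5 − ½·2.8² = 22.68.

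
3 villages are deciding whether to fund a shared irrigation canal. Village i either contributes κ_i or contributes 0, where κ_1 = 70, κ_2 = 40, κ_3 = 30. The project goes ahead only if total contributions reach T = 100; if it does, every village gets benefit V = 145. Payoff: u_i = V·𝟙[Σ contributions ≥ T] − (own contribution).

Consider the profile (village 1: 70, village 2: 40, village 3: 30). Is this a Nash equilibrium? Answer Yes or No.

No

Total = 140 ≥ 100: provided.
Village 1 (pledges 70, payoff 75): dropping to 0 → total 70, payoff 0. No gain.
Village 2 (pledges 40, payoff 105): dropping to 0 → total 100, payoff 145. Profitable deviation.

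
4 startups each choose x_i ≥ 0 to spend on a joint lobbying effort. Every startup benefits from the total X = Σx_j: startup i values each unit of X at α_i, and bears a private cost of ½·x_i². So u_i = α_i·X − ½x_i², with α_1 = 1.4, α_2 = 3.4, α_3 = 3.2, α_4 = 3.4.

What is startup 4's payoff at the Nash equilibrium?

32.98

Startup i's FOC: ∂u_i/∂x_i = α_i − x_i = 0, so x_i* = α_i.
NE contributions = (1.4, 3.4, 3.2, 3.4); X = 11.4.
u_4 = α_4·X − ½·(x_4)² = 3.4·11.4 − ½·3.4² = 32.98.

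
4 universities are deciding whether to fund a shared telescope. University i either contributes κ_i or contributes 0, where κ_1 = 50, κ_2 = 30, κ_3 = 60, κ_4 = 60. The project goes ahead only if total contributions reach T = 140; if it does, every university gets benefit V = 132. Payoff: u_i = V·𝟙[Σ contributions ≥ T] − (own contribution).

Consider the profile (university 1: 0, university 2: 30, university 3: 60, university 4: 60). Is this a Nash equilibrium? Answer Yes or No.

Total = 150 ≥ 140: provided.
University 1 (pledges 0, payoff 132): pledging 50 → total 200, payoff 82. No gain.
University 2 (pledges 30, payoff 102): dropping to 0 → total 120, payoff 0. No gain.
University 3 (pledges 60, payoff 72): dropping to 0 → total 90, payoff 0. No gain.
University 4 (pledges 60, payoff 72): dropping to 0 → total 90, payoff 0. No gain.

Yes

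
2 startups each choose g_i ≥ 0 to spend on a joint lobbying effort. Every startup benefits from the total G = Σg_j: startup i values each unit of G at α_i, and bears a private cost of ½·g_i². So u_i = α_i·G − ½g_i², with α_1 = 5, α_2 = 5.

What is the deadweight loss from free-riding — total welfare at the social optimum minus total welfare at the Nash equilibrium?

Startup i's FOC: ∂u_i/∂g_i = α_i − g_i = 0, so g_i* = α_i.
NE contributions = (5, 5); G = 10.
W^NE = (Σα)·G − ½Σα_i² = 10² − ½·50 = 75.
Planner sets g_i = Σα_j = 10 for every i, so G^SO = 2·10 = 20.
W^SO = (Σα)·G^SO − ½·2·(Σα)² = (2/2)·10² = 100.
Deadweight loss = W^SO − W^NE = 25.

25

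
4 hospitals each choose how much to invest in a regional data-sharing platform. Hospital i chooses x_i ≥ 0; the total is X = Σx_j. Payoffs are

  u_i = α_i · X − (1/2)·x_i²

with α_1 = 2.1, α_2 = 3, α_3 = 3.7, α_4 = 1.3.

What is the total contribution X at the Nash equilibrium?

10.1

Hospital i's FOC: ∂u_i/∂x_i = α_i − x_i = 0, so x_i* = α_i.
NE contributions = (2.1, 3, 3.7, 1.3); X = 10.1.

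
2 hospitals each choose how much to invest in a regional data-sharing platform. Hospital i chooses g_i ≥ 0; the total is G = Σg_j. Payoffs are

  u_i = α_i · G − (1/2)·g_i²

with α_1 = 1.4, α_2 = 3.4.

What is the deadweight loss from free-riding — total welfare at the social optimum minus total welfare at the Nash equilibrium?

Hospital i's FOC: ∂u_i/∂g_i = α_i − g_i = 0, so g_i* = α_i.
NE contributions = (1.4, 3.4); G = 4.8.
W^NE = (Σα)·G − ½Σα_i² = 4.8² − ½·13.52 = 16.28.
Planner sets g_i = Σα_j = 4.8 for every i, so G^SO = 2·4.8 = 9.6.
W^SO = (Σα)·G^SO − ½·2·(Σα)² = (2/2)·4.8² = 23.04.
Deadweight loss = W^SO − W^NE = 6.76.

6.76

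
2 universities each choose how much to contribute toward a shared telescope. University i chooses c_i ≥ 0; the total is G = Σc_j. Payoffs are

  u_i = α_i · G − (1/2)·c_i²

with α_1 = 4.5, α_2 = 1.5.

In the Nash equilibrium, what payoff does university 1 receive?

16.875

University i's FOC: ∂u_i/∂c_i = α_i − c_i = 0, so c_i* = α_i.
NE contributions = (4.5, 1.5); G = 6.
u_1 = α_1·G − ½·(c_1)² = 4.5·6 − ½·4.5² = 16.875.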